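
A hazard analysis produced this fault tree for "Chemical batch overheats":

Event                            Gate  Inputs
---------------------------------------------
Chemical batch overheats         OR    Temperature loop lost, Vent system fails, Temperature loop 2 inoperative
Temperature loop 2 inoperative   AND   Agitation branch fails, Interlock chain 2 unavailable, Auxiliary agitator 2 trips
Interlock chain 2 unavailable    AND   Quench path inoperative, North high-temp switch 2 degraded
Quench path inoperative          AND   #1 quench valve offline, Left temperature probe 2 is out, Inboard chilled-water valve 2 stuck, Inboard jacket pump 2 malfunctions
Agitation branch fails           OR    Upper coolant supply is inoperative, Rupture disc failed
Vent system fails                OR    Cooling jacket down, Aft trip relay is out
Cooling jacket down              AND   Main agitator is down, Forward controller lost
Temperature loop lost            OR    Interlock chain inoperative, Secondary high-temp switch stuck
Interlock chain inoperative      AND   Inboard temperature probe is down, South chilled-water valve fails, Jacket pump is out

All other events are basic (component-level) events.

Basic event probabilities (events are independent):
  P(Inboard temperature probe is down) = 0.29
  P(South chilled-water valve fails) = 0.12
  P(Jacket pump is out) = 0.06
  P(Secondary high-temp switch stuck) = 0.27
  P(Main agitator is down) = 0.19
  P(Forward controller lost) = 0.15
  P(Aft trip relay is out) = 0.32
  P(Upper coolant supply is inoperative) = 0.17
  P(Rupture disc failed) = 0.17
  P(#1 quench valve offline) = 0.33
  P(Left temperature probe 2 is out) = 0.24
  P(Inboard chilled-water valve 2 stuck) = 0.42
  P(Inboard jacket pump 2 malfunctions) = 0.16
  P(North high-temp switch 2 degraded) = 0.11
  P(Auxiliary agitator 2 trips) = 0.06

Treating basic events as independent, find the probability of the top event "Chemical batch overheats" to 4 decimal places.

0.5188

P(Interlock chain inoperative) [AND] = 0.29 × 0.12 × 0.06 = 0.002088
P(Temperature loop lost) [OR] = 1 − (1−0.002088) × (1−0.27) = 0.271524
P(Cooling jacket down) [AND] = 0.19 × 0.15 = 0.028500
P(Vent system fails) [OR] = 1 − (1−0.028500) × (1−0.32) = 0.339380
P(Agitation branch fails) [OR] = 1 − (1−0.17) × (1−0.17) = 0.311100
P(Quench path inoperative) [AND] = 0.33 × 0.24 × 0.42 × 0.16 = 0.005322
P(Interlock chain 2 unavailable) [AND] = 0.005322 × 0.11 = 0.000585
P(Temperature loop 2 inoperative) [AND] = 0.311100 × 0.000585 × 0.06 = 0.000011
P(Chemical batch overheats) [OR] = 1 − (1−0.271524) × (1−0.339380) × (1−0.000011) = 0.518759
Rounded to 4 decimal places: P(Chemical batch overheats) ≈ 0.5188.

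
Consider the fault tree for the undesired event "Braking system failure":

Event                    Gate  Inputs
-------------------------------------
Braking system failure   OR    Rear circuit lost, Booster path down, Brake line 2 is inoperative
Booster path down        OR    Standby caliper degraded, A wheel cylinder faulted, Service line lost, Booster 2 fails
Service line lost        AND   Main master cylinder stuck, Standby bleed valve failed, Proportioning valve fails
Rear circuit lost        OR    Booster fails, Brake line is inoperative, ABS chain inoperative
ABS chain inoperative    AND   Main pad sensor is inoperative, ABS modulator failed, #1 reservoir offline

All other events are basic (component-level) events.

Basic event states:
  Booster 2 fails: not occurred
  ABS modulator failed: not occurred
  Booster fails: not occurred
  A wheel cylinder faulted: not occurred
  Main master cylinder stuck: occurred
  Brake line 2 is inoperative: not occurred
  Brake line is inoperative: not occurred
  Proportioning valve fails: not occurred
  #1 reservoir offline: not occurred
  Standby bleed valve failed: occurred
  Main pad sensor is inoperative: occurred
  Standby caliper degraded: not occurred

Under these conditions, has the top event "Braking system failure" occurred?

No

ABS chain inoperative [AND]: Main pad sensor is inoperative=occurs, ABS modulator failed=not, #1 reservoir offline=not → not all inputs occur → does not occur.
Rear circuit lost [OR]: Booster fails=not, Brake line is inoperative=not, ABS chain inoperative=not → no input occurs → does not occur.
Service line lost [AND]: Main master cylinder stuck=occurs, Standby bleed valve failed=occurs, Proportioning valve fails=not → not all inputs occur → does not occur.
Booster path down [OR]: Standby caliper degraded=not, A wheel cylinder faulted=not, Service line lost=not, Booster 2 fails=not → no input occurs → does not occur.
Braking system failure [OR]: Rear circuit lost=not, Booster path down=not, Brake line 2 is inoperative=not → no input occurs → does not occur.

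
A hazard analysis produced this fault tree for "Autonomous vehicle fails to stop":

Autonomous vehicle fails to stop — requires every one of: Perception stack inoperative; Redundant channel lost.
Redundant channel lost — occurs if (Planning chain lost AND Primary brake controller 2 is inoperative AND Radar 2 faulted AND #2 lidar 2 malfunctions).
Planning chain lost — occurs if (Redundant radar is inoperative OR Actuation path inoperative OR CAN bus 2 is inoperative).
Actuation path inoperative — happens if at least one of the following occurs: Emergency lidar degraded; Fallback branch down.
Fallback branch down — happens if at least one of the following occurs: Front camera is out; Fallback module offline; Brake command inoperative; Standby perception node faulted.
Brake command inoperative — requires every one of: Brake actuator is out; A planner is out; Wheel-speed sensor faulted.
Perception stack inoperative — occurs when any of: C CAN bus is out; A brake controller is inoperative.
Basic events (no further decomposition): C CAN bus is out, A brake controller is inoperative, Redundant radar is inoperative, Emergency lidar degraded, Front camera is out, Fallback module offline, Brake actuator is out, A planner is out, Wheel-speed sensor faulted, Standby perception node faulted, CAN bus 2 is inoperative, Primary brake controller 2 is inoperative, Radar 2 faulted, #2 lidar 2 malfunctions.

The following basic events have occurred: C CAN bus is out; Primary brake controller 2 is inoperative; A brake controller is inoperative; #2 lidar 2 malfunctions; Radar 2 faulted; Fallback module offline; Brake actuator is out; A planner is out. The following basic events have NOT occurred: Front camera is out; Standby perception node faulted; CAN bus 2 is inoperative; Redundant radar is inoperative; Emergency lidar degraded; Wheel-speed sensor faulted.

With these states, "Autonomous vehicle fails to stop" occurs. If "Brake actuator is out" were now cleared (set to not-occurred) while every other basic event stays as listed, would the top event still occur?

Counterfactual: set "Brake actuator is out" to not occurred.
Perception stack inoperative [OR]: C CAN bus is out=occurs, A brake controller is inoperative=occurs → at least one input occurs → occurs.
Brake command inoperative [AND]: Brake actuator is out=not, A planner is out=occurs, Wheel-speed sensor faulted=not → not all inputs occur → does not occur.
Fallback branch down [OR]: Front camera is out=not, Fallback module offline=occurs, Brake command inoperative=not, Standby perception node faulted=not → at least one input occurs → occurs.
Actuation path inoperative [OR]: Emergency lidar degraded=not, Fallback branch down=occurs → at least one input occurs → occurs.
Planning chain lost [OR]: Redundant radar is inoperative=not, Actuation path inoperative=occurs, CAN bus 2 is inoperative=not → at least one input occurs → occurs.
Redundant channel lost [AND]: Planning chain lost=occurs, Primary brake controller 2 is inoperative=occurs, Radar 2 faulted=occurs, #2 lidar 2 malfunctions=occurs → all inputs occur → occurs.
Autonomous vehicle fails to stop [AND]: Perception stack inoperative=occurs, Redundant channel lost=occurs → all inputs occur → occurs.

Yes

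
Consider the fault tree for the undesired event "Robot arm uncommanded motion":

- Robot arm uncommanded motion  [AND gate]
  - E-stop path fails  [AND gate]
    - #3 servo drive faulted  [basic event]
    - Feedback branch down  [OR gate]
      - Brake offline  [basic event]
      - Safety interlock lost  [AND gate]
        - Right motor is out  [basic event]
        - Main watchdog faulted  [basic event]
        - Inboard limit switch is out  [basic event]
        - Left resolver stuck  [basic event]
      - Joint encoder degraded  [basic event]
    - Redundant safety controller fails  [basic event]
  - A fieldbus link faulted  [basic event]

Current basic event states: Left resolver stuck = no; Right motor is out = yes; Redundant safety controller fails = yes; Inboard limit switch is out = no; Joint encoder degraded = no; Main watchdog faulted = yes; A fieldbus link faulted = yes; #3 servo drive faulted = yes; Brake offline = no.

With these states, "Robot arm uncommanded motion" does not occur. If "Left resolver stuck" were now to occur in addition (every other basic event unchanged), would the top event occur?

Counterfactual: set "Left resolver stuck" to occurred.
Safety interlock lost [AND]: Right motor is out=occurs, Main watchdog faulted=occurs, Inboard limit switch is out=not, Left resolver stuck=occurs → not all inputs occur → does not occur.
Feedback branch down [OR]: Brake offline=not, Safety interlock lost=not, Joint encoder degraded=not → no input occurs → does not occur.
E-stop path fails [AND]: #3 servo drive faulted=occurs, Feedback branch down=not, Redundant safety controller fails=occurs → not all inputs occur → does not occur.
Robot arm uncommanded motion [AND]: E-stop path fails=not, A fieldbus link faulted=occurs → not all inputs occur → does not occur.

No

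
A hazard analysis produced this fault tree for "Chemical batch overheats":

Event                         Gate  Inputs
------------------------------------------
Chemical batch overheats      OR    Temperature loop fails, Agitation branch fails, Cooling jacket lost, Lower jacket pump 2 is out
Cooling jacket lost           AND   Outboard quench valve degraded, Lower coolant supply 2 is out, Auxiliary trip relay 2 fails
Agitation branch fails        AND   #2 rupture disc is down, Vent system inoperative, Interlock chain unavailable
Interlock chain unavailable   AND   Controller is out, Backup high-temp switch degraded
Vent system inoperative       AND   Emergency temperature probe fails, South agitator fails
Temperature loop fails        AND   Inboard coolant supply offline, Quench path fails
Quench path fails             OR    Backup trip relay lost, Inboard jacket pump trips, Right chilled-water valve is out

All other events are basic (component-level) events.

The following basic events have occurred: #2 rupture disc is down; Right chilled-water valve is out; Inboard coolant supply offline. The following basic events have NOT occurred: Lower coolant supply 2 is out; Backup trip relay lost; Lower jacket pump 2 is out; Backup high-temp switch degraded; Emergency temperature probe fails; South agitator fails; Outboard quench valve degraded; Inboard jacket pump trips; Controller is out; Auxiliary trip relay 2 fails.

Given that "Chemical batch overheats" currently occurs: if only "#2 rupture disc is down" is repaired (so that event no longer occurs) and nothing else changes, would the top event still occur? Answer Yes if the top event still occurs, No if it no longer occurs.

Counterfactual: set "#2 rupture disc is down" to not occurred.
Quench path fails [OR]: Backup trip relay lost=not, Inboard jacket pump trips=not, Right chilled-water valve is out=occurs → at least one input occurs → occurs.
Temperature loop fails [AND]: Inboard coolant supply offline=occurs, Quench path fails=occurs → all inputs occur → occurs.
Vent system inoperative [AND]: Emergency temperature probe fails=not, South agitator fails=not → not all inputs occur → does not occur.
Interlock chain unavailable [AND]: Controller is out=not, Backup high-temp switch degraded=not → not all inputs occur → does not occur.
Agitation branch fails [AND]: #2 rupture disc is down=not, Vent system inoperative=not, Interlock chain unavailable=not → not all inputs occur → does not occur.
Cooling jacket lost [AND]: Outboard quench valve degraded=not, Lower coolant supply 2 is out=not, Auxiliary trip relay 2 fails=not → not all inputs occur → does not occur.
Chemical batch overheats [OR]: Temperature loop fails=occurs, Agitation branch fails=not, Cooling jacket lost=not, Lower jacket pump 2 is out=not → at least one input occurs → occurs.

Yes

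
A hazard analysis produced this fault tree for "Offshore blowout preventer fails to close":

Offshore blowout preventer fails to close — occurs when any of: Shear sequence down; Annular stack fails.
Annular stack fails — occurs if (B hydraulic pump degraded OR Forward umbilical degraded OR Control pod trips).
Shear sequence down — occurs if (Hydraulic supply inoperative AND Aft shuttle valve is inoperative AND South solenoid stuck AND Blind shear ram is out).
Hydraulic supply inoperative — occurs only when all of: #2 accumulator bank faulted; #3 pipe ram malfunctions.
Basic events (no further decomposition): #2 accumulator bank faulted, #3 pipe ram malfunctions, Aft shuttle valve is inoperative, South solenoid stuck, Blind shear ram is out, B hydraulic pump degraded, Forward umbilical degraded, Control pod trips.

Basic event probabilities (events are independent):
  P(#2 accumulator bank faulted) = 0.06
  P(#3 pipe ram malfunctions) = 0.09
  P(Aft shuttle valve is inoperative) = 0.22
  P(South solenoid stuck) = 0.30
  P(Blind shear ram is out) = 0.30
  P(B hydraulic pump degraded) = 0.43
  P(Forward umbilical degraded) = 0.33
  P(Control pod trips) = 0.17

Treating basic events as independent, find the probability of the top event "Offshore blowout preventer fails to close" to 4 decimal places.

P(Hydraulic supply inoperative) [AND] = 0.06 × 0.09 = 0.005400
P(Shear sequence down) [AND] = 0.005400 × 0.22 × 0.30 × 0.30 = 0.000107
P(Annular stack fails) [OR] = 1 − (1−0.43) × (1−0.33) × (1−0.17) = 0.683023
P(Offshore blowout preventer fails to close) [OR] = 1 − (1−0.000107) × (1−0.683023) = 0.683057
Rounded to 4 decimal places: P(Offshore blowout preventer fails to close) ≈ 0.6831.

0.6831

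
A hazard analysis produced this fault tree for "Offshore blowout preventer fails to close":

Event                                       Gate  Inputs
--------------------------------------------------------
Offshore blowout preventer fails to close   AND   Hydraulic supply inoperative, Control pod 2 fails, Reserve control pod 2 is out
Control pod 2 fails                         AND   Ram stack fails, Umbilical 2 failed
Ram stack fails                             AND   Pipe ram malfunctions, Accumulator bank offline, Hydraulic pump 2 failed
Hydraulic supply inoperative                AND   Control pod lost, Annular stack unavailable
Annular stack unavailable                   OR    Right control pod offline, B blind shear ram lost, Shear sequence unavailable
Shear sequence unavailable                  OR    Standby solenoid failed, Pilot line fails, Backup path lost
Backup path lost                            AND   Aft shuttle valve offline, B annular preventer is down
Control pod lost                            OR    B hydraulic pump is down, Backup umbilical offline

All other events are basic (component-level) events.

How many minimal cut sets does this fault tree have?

Control pod lost [OR]: union of children's cut sets → 2 cut set(s).
Backup path lost [AND]: one cut set from each child combined → 1 × 1 = 1 cut set(s).
Shear sequence unavailable [OR]: union of children's cut sets → 3 cut set(s).
Annular stack unavailable [OR]: union of children's cut sets → 5 cut set(s).
Hydraulic supply inoperative [AND]: one cut set from each child combined → 2 × 5 = 10 cut set(s).
Ram stack fails [AND]: one cut set from each child combined → 1 × 1 × 1 = 1 cut set(s).
Control pod 2 fails [AND]: one cut set from each child combined → 1 × 1 = 1 cut set(s).
Offshore blowout preventer fails to close [AND]: one cut set from each child combined → 10 × 1 × 1 = 10 cut set(s).
Minimal cut sets: {Accumulator bank offline, B hydraulic pump is down, Hydraulic pump 2 failed, Pipe ram malfunctions, Reserve control pod 2 is out, Right control pod offline, Umbilical 2 failed}; {Accumulator bank offline, B blind shear ram lost, B hydraulic pump is down, Hydraulic pump 2 failed, Pipe ram malfunctions, Reserve control pod 2 is out, Umbilical 2 failed}; {Accumulator bank offline, B hydraulic pump is down, Hydraulic pump 2 failed, Pipe ram malfunctions, Reserve control pod 2 is out, Standby solenoid failed, Umbilical 2 failed}; {Accumulator bank offline, B hydraulic pump is down, Hydraulic pump 2 failed, Pilot line fails, Pipe ram malfunctions, Reserve control pod 2 is out, Umbilical 2 failed}; {Accumulator bank offline, Aft shuttle valve offline, B annular preventer is down, B hydraulic pump is down, Hydraulic pump 2 failed, Pipe ram malfunctions, Reserve control pod 2 is out, Umbilical 2 failed}; {Accumulator bank offline, Backup umbilical offline, Hydraulic pump 2 failed, Pipe ram malfunctions, Reserve control pod 2 is out, Right control pod offline, Umbilical 2 failed}; {Accumulator bank offline, B blind shear ram lost, Backup umbilical offline, Hydraulic pump 2 failed, Pipe ram malfunctions, Reserve control pod 2 is out, Umbilical 2 failed}; {Accumulator bank offline, Backup umbilical offline, Hydraulic pump 2 failed, Pipe ram malfunctions, Reserve control pod 2 is out, Standby solenoid failed, Umbilical 2 failed}; {Accumulator bank offline, Backup umbilical offline, Hydraulic pump 2 failed, Pilot line fails, Pipe ram malfunctions, Reserve control pod 2 is out, Umbilical 2 failed}; {Accumulator bank offline, Aft shuttle valve offline, B annular preventer is down, Backup umbilical offline, Hydraulic pump 2 failed, Pipe ram malfunctions, Reserve control pod 2 is out, Umbilical 2 failed}.

10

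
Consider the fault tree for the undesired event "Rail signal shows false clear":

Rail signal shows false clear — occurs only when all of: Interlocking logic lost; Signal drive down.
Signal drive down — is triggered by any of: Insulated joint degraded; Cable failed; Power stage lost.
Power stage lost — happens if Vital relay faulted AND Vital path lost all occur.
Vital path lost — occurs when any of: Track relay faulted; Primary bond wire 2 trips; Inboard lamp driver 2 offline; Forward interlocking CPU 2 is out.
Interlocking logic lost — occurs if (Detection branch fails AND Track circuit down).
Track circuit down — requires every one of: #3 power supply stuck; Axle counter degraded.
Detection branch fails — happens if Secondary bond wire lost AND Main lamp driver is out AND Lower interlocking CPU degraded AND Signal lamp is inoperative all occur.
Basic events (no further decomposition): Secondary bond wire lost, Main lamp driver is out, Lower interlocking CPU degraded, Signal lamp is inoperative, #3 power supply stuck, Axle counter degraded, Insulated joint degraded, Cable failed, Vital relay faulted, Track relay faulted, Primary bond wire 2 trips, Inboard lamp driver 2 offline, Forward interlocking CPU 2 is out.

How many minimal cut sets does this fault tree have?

Detection branch fails [AND]: one cut set from each child combined → 1 × 1 × 1 × 1 = 1 cut set(s).
Track circuit down [AND]: one cut set from each child combined → 1 × 1 = 1 cut set(s).
Interlocking logic lost [AND]: one cut set from each child combined → 1 × 1 = 1 cut set(s).
Vital path lost [OR]: union of children's cut sets → 4 cut set(s).
Power stage lost [AND]: one cut set from each child combined → 1 × 4 = 4 cut set(s).
Signal drive down [OR]: union of children's cut sets → 6 cut set(s).
Rail signal shows false clear [AND]: one cut set from each child combined → 1 × 6 = 6 cut set(s).
Minimal cut sets: {#3 power supply stuck, Axle counter degraded, Insulated joint degraded, Lower interlocking CPU degraded, Main lamp driver is out, Secondary bond wire lost, Signal lamp is inoperative}; {#3 power supply stuck, Axle counter degraded, Cable failed, Lower interlocking CPU degraded, Main lamp driver is out, Secondary bond wire lost, Signal lamp is inoperative}; {#3 power supply stuck, Axle counter degraded, Lower interlocking CPU degraded, Main lamp driver is out, Secondary bond wire lost, Signal lamp is inoperative, Track relay faulted, Vital relay faulted}; {#3 power supply stuck, Axle counter degraded, Lower interlocking CPU degraded, Main lamp driver is out, Primary bond wire 2 trips, Secondary bond wire lost, Signal lamp is inoperative, Vital relay faulted}; {#3 power supply stuck, Axle counter degraded, Inboard lamp driver 2 offline, Lower interlocking CPU degraded, Main lamp driver is out, Secondary bond wire lost, Signal lamp is inoperative, Vital relay faulted}; {#3 power supply stuck, Axle counter degraded, Forward interlocking CPU 2 is out, Lower interlocking CPU degraded, Main lamp driver is out, Secondary bond wire lost, Signal lamp is inoperative, Vital relay faulted}.

6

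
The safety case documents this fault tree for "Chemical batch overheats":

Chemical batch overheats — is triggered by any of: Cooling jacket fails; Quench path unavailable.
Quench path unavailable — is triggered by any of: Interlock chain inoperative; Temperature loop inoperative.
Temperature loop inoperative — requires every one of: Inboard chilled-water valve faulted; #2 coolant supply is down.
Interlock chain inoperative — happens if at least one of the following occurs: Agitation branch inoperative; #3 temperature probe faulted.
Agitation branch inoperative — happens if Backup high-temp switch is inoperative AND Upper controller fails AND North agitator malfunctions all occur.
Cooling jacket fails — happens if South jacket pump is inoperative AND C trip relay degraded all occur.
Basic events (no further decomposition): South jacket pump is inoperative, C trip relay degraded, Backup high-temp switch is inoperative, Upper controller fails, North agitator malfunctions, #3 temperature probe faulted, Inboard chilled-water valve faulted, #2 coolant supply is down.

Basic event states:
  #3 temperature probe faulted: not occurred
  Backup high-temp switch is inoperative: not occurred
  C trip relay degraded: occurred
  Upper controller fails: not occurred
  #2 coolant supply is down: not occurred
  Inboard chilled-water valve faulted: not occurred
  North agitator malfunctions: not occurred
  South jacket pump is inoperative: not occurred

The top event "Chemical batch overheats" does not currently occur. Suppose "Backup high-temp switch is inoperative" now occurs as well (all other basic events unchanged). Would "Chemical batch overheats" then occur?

Counterfactual: set "Backup high-temp switch is inoperative" to occurred.
Cooling jacket fails [AND]: South jacket pump is inoperative=not, C trip relay degraded=occurs → not all inputs occur → does not occur.
Agitation branch inoperative [AND]: Backup high-temp switch is inoperative=occurs, Upper controller fails=not, North agitator malfunctions=not → not all inputs occur → does not occur.
Interlock chain inoperative [OR]: Agitation branch inoperative=not, #3 temperature probe faulted=not → no input occurs → does not occur.
Temperature loop inoperative [AND]: Inboard chilled-water valve faulted=not, #2 coolant supply is down=not → not all inputs occur → does not occur.
Quench path unavailable [OR]: Interlock chain inoperative=not, Temperature loop inoperative=not → no input occurs → does not occur.
Chemical batch overheats [OR]: Cooling jacket fails=not, Quench path unavailable=not → no input occurs → does not occur.

No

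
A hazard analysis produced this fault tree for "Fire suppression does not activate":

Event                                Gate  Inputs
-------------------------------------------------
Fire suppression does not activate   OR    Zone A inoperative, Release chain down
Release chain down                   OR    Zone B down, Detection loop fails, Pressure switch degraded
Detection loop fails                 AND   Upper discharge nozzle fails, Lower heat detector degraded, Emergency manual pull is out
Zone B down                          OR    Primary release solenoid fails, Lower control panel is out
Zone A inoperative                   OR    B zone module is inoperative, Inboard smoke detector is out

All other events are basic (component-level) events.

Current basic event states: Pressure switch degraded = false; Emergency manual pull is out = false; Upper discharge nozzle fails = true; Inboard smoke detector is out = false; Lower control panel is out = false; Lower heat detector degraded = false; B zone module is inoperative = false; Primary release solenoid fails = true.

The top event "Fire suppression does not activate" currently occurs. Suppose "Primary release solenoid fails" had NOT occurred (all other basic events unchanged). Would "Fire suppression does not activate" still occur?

Counterfactual: set "Primary release solenoid fails" to not occurred.
Zone A inoperative [OR]: B zone module is inoperative=not, Inboard smoke detector is out=not → no input occurs → does not occur.
Zone B down [OR]: Primary release solenoid fails=not, Lower control panel is out=not → no input occurs → does not occur.
Detection loop fails [AND]: Upper discharge nozzle fails=occurs, Lower heat detector degraded=not, Emergency manual pull is out=not → not all inputs occur → does not occur.
Release chain down [OR]: Zone B down=not, Detection loop fails=not, Pressure switch degraded=not → no input occurs → does not occur.
Fire suppression does not activate [OR]: Zone A inoperative=not, Release chain down=not → no input occurs → does not occur.

No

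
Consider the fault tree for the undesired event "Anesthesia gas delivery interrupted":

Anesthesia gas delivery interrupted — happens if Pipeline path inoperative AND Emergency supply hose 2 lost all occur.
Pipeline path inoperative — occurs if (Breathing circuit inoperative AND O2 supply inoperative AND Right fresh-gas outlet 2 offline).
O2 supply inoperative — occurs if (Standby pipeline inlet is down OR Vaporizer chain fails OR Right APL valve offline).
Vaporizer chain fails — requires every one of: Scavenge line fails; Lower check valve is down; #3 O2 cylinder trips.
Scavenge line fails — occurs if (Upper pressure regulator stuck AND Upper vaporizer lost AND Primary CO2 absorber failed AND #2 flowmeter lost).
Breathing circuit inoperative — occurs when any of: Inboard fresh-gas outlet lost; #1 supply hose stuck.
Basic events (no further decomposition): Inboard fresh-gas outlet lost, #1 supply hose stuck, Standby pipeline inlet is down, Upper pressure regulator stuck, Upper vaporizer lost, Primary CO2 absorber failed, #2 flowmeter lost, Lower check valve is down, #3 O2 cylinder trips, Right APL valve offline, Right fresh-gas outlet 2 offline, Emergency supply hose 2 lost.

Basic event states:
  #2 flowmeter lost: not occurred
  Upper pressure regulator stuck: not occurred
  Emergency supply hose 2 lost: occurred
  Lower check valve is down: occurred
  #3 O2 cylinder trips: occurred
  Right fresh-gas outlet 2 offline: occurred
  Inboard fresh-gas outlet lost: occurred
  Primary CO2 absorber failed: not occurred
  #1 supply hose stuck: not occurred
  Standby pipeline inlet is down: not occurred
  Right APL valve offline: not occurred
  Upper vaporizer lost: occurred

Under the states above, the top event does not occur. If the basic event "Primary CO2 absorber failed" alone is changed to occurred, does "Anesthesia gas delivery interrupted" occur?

No

Counterfactual: set "Primary CO2 absorber failed" to occurred.
Breathing circuit inoperative [OR]: Inboard fresh-gas outlet lost=occurs, #1 supply hose stuck=not → at least one input occurs → occurs.
Scavenge line fails [AND]: Upper pressure regulator stuck=not, Upper vaporizer lost=occurs, Primary CO2 absorber failed=occurs, #2 flowmeter lost=not → not all inputs occur → does not occur.
Vaporizer chain fails [AND]: Scavenge line fails=not, Lower check valve is down=occurs, #3 O2 cylinder trips=occurs → not all inputs occur → does not occur.
O2 supply inoperative [OR]: Standby pipeline inlet is down=not, Vaporizer chain fails=not, Right APL valve offline=not → no input occurs → does not occur.
Pipeline path inoperative [AND]: Breathing circuit inoperative=occurs, O2 supply inoperative=not, Right fresh-gas outlet 2 offline=occurs → not all inputs occur → does not occur.
Anesthesia gas delivery interrupted [AND]: Pipeline path inoperative=not, Emergency supply hose 2 lost=occurs → not all inputs occur → does not occur.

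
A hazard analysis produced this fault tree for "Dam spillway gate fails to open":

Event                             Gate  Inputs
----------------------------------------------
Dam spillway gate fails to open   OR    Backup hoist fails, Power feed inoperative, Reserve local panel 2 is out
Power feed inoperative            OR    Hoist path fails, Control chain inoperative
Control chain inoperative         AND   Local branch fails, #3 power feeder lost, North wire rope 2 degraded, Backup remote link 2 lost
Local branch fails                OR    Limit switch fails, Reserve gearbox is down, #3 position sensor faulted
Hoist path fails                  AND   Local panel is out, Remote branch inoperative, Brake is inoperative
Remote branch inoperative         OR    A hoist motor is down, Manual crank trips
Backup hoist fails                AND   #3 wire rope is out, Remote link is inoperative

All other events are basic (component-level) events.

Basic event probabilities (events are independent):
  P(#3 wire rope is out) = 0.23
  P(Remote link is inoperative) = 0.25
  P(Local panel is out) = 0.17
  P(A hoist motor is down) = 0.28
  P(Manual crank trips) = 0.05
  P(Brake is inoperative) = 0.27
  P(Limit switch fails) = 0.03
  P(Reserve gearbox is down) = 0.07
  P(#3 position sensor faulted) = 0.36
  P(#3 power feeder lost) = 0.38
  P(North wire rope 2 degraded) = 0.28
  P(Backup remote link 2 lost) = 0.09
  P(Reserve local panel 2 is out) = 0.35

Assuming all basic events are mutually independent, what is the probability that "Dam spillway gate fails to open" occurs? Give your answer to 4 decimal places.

P(Backup hoist fails) [AND] = 0.23 × 0.25 = 0.057500
P(Remote branch inoperative) [OR] = 1 − (1−0.28) × (1−0.05) = 0.316000
P(Hoist path fails) [AND] = 0.17 × 0.316000 × 0.27 = 0.014504
P(Local branch fails) [OR] = 1 − (1−0.03) × (1−0.07) × (1−0.36) = 0.422656
P(Control chain inoperative) [AND] = 0.422656 × 0.38 × 0.28 × 0.09 = 0.004047
P(Power feed inoperative) [OR] = 1 − (1−0.014504) × (1−0.004047) = 0.018492
P(Dam spillway gate fails to open) [OR] = 1 − (1−0.057500) × (1−0.018492) × (1−0.35) = 0.398704
Rounded to 4 decimal places: P(Dam spillway gate fails to open) ≈ 0.3987.

0.3987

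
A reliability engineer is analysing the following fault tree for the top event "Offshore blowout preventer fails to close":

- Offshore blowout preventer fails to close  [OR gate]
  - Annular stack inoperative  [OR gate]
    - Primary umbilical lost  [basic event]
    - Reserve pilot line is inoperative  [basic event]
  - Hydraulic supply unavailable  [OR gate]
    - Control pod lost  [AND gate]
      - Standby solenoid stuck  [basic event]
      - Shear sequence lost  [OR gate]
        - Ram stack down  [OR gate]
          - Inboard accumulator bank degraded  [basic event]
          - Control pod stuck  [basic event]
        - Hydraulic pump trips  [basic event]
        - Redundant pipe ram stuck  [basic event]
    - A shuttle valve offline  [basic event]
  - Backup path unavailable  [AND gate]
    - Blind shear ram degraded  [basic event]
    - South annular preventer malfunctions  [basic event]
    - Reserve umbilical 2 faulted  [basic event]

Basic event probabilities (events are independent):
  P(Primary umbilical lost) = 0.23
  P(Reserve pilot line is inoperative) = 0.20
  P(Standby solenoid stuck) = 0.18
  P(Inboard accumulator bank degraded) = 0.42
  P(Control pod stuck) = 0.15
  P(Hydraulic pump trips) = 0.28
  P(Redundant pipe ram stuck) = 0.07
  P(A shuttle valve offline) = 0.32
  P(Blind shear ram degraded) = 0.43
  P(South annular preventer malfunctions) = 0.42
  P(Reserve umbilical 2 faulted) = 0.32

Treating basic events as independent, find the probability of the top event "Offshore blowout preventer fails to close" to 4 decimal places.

0.6529

P(Annular stack inoperative) [OR] = 1 − (1−0.23) × (1−0.20) = 0.384000
P(Ram stack down) [OR] = 1 − (1−0.42) × (1−0.15) = 0.507000
P(Shear sequence lost) [OR] = 1 − (1−0.507000) × (1−0.28) × (1−0.07) = 0.669887
P(Control pod lost) [AND] = 0.18 × 0.669887 = 0.120580
P(Hydraulic supply unavailable) [OR] = 1 − (1−0.120580) × (1−0.32) = 0.401994
P(Backup path unavailable) [AND] = 0.43 × 0.42 × 0.32 = 0.057792
P(Offshore blowout preventer fails to close) [OR] = 1 − (1−0.384000) × (1−0.401994) × (1−0.057792) = 0.652917
Rounded to 4 decimal places: P(Offshore blowout preventer fails to close) ≈ 0.6529.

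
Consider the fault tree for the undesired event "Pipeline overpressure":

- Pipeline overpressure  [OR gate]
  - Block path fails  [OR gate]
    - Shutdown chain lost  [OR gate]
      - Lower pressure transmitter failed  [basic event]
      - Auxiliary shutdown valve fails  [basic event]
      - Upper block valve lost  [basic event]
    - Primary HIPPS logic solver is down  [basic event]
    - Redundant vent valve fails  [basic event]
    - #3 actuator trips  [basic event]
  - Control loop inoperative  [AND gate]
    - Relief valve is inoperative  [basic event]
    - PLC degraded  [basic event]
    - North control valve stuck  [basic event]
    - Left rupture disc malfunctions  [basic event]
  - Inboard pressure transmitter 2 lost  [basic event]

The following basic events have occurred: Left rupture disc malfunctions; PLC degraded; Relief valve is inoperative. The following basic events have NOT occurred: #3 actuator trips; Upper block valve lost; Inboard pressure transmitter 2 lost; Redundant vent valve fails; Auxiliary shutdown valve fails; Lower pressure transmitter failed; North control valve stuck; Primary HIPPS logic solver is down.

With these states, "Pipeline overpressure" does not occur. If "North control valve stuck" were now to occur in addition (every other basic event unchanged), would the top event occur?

Counterfactual: set "North control valve stuck" to occurred.
Shutdown chain lost [OR]: Lower pressure transmitter failed=not, Auxiliary shutdown valve fails=not, Upper block valve lost=not → no input occurs → does not occur.
Block path fails [OR]: Shutdown chain lost=not, Primary HIPPS logic solver is down=not, Redundant vent valve fails=not, #3 actuator trips=not → no input occurs → does not occur.
Control loop inoperative [AND]: Relief valve is inoperative=occurs, PLC degraded=occurs, North control valve stuck=occurs, Left rupture disc malfunctions=occurs → all inputs occur → occurs.
Pipeline overpressure [OR]: Block path fails=not, Control loop inoperative=occurs, Inboard pressure transmitter 2 lost=not → at least one input occurs → occurs.

Yes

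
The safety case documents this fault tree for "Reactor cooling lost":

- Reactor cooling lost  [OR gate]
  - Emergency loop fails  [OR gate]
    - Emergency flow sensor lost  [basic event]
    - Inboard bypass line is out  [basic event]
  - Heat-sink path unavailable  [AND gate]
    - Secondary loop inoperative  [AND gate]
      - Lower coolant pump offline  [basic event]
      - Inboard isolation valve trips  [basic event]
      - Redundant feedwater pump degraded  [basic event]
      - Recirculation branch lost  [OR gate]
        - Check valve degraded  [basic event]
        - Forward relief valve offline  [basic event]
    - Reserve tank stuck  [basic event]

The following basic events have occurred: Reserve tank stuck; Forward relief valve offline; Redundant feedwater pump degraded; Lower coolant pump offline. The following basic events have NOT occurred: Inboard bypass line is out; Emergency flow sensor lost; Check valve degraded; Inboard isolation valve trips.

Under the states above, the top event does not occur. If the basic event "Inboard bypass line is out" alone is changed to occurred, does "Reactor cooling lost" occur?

Yes

Counterfactual: set "Inboard bypass line is out" to occurred.
Emergency loop fails [OR]: Emergency flow sensor lost=not, Inboard bypass line is out=occurs → at least one input occurs → occurs.
Recirculation branch lost [OR]: Check valve degraded=not, Forward relief valve offline=occurs → at least one input occurs → occurs.
Secondary loop inoperative [AND]: Lower coolant pump offline=occurs, Inboard isolation valve trips=not, Redundant feedwater pump degraded=occurs, Recirculation branch lost=occurs → not all inputs occur → does not occur.
Heat-sink path unavailable [AND]: Secondary loop inoperative=not, Reserve tank stuck=occurs → not all inputs occur → does not occur.
Reactor cooling lost [OR]: Emergency loop fails=occurs, Heat-sink path unavailable=not → at least one input occurs → occurs.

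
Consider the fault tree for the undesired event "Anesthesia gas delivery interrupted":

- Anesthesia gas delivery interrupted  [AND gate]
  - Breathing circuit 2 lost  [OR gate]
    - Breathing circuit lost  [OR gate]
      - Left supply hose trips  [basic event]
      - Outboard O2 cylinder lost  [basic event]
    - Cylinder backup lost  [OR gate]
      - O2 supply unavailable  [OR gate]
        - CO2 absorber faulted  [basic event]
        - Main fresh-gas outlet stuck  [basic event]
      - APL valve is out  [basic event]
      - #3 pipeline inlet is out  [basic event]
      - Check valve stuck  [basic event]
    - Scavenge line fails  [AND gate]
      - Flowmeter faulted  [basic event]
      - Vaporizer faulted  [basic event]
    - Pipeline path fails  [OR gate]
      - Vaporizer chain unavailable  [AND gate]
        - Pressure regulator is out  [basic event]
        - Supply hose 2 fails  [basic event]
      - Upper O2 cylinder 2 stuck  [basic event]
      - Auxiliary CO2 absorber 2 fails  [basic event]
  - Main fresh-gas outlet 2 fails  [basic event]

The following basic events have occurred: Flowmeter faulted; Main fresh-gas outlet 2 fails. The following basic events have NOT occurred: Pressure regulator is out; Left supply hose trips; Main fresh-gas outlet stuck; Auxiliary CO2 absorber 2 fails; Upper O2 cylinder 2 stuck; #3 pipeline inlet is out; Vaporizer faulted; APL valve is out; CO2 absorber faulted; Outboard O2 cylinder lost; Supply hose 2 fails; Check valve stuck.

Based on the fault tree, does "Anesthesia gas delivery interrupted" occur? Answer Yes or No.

Breathing circuit lost [OR]: Left supply hose trips=not, Outboard O2 cylinder lost=not → no input occurs → does not occur.
O2 supply unavailable [OR]: CO2 absorber faulted=not, Main fresh-gas outlet stuck=not → no input occurs → does not occur.
Cylinder backup lost [OR]: O2 supply unavailable=not, APL valve is out=not, #3 pipeline inlet is out=not, Check valve stuck=not → no input occurs → does not occur.
Scavenge line fails [AND]: Flowmeter faulted=occurs, Vaporizer faulted=not → not all inputs occur → does not occur.
Vaporizer chain unavailable [AND]: Pressure regulator is out=not, Supply hose 2 fails=not → not all inputs occur → does not occur.
Pipeline path fails [OR]: Vaporizer chain unavailable=not, Upper O2 cylinder 2 stuck=not, Auxiliary CO2 absorber 2 fails=not → no input occurs → does not occur.
Breathing circuit 2 lost [OR]: Breathing circuit lost=not, Cylinder backup lost=not, Scavenge line fails=not, Pipeline path fails=not → no input occurs → does not occur.
Anesthesia gas delivery interrupted [AND]: Breathing circuit 2 lost=not, Main fresh-gas outlet 2 fails=occurs → not all inputs occur → does not occur.

No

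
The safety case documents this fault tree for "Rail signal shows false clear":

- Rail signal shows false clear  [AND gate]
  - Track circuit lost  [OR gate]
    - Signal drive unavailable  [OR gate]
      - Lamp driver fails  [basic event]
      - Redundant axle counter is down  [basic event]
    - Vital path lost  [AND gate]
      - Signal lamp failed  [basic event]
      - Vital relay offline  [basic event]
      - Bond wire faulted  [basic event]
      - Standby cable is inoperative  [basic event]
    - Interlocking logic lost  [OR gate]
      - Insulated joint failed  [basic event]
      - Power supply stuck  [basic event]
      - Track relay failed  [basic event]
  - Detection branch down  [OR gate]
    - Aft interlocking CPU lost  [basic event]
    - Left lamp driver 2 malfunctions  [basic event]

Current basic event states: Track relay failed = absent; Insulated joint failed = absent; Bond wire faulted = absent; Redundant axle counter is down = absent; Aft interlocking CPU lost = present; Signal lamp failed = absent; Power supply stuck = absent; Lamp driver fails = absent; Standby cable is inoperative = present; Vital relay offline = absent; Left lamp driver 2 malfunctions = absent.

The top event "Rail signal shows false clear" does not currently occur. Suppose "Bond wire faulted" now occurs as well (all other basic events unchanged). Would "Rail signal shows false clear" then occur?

Counterfactual: set "Bond wire faulted" to occurred.
Signal drive unavailable [OR]: Lamp driver fails=not, Redundant axle counter is down=not → no input occurs → does not occur.
Vital path lost [AND]: Signal lamp failed=not, Vital relay offline=not, Bond wire faulted=occurs, Standby cable is inoperative=occurs → not all inputs occur → does not occur.
Interlocking logic lost [OR]: Insulated joint failed=not, Power supply stuck=not, Track relay failed=not → no input occurs → does not occur.
Track circuit lost [OR]: Signal drive unavailable=not, Vital path lost=not, Interlocking logic lost=not → no input occurs → does not occur.
Detection branch down [OR]: Aft interlocking CPU lost=occurs, Left lamp driver 2 malfunctions=not → at least one input occurs → occurs.
Rail signal shows false clear [AND]: Track circuit lost=not, Detection branch down=occurs → not all inputs occur → does not occur.

No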